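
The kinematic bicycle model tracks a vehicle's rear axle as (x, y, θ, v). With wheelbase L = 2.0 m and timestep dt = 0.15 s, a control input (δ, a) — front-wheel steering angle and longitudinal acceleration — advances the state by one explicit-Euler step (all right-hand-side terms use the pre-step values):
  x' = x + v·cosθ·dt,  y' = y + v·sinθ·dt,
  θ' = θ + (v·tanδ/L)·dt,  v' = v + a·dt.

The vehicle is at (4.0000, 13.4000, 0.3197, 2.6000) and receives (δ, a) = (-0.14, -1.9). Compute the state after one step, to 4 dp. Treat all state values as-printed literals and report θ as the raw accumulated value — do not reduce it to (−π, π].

x' = 4.0000 + 2.6000·cos(0.3197)·0.15 = 4.3702
y' = 13.4000 + 2.6000·sin(0.3197)·0.15 = 13.5226
θ' = 0.3197 + (2.6000/2.0)·tan(-0.14)·0.15 = 0.2922
v' = 2.6000 − 1.9000·0.15 = 2.3150

(4.3702, 13.5226, 0.2922, 2.3150)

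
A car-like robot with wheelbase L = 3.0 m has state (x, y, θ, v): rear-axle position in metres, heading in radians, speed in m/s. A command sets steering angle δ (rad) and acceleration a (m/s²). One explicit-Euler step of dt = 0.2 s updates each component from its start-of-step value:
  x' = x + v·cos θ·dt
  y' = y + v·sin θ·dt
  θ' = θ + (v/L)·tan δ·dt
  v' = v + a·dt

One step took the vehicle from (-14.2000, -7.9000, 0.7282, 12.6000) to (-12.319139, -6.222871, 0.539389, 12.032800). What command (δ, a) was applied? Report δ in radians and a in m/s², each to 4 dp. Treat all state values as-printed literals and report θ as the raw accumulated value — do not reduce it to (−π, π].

δ = -0.2211, a = -2.8360

a = (v'−v)/dt = (-0.567200)/0.2 = -2.8360
Δθ = θ'−θ = -0.188811;  (v·dt/L) = 12.6000·0.2/3.0 = 0.840000
tan δ = Δθ·L/(v·dt) = -0.224775  →  δ = -0.2211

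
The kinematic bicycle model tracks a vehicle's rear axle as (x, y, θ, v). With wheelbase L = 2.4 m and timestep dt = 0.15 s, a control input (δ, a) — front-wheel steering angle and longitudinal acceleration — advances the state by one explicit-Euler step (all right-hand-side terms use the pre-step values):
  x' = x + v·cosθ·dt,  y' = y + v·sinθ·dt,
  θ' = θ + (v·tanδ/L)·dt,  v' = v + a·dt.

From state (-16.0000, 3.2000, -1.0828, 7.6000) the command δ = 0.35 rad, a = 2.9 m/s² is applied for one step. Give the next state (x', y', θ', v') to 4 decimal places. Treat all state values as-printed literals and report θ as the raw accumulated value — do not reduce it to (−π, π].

(-15.4655, 2.1931, -0.9094, 8.0350)

x' = -16.0000 + 7.6000·cos(-1.0828)·0.15 = -15.4655
y' = 3.2000 + 7.6000·sin(-1.0828)·0.15 = 2.1931
θ' = -1.0828 + (7.6000/2.4)·tan(0.35)·0.15 = -0.9094
v' = 7.6000 + 2.9000·0.15 = 8.0350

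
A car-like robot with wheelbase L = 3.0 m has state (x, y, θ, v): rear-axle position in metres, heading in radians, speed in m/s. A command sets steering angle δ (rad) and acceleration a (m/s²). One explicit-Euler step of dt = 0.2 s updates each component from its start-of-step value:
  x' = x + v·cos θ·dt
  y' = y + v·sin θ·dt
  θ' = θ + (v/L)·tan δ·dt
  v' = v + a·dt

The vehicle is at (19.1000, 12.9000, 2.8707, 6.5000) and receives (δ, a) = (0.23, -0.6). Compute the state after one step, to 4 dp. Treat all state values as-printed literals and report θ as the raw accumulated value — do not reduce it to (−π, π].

x' = 19.1000 + 6.5000·cos(2.8707)·0.2 = 17.8474
y' = 12.9000 + 6.5000·sin(2.8707)·0.2 = 13.2479
θ' = 2.8707 + (6.5000/3.0)·tan(0.23)·0.2 = 2.9722
v' = 6.5000 − 0.6000·0.2 = 6.3800

(17.8474, 13.2479, 2.9722, 6.3800)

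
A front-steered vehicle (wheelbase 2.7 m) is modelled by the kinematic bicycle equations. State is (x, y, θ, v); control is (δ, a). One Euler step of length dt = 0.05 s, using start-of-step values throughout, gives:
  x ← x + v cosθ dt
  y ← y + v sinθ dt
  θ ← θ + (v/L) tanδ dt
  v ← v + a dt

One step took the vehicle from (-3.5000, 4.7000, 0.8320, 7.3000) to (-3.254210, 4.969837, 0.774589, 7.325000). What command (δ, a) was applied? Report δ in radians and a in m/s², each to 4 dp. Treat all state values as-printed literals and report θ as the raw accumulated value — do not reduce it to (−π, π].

a = (v'−v)/dt = (0.025000)/0.05 = 0.5000
Δθ = θ'−θ = -0.057411;  (v·dt/L) = 7.3000·0.05/2.7 = 0.135185
tan δ = Δθ·L/(v·dt) = -0.424684  →  δ = -0.4016

δ = -0.4016, a = 0.5000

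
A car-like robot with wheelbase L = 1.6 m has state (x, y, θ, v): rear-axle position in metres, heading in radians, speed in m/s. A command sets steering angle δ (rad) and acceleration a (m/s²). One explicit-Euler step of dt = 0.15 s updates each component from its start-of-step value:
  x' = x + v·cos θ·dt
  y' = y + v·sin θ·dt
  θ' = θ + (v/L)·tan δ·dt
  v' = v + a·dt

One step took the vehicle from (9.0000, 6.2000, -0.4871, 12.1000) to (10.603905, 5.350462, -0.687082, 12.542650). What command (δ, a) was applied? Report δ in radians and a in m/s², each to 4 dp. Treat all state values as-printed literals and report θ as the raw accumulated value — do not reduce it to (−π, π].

a = (v'−v)/dt = (0.442650)/0.15 = 2.9510
Δθ = θ'−θ = -0.199982;  (v·dt/L) = 12.1000·0.15/1.6 = 1.134375
tan δ = Δθ·L/(v·dt) = -0.176293  →  δ = -0.1745

δ = -0.1745, a = 2.9510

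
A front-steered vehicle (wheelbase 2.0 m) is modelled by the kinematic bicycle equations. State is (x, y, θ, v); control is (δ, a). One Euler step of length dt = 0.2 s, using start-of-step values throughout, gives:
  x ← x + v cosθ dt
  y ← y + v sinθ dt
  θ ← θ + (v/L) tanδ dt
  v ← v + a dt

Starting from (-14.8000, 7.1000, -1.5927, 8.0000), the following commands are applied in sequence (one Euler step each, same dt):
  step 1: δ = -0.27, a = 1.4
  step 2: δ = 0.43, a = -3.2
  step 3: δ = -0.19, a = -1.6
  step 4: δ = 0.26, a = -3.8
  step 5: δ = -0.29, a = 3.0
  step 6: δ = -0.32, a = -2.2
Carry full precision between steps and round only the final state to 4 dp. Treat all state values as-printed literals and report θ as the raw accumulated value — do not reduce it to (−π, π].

(-14.8177, -1.8063, -1.8196, 6.7200)

after step 1 (δ=-0.27, a=1.4): (-14.835043, 5.500384, -1.814107, 8.280000)
after step 2 (δ=0.43, a=-3.2): (-15.234001, 3.893160, -1.434368, 7.640000)
after step 3 (δ=-0.19, a=-1.6): (-15.026185, 2.379358, -1.581301, 7.320000)
after step 4 (δ=0.26, a=-3.8): (-15.041563, 0.915439, -1.386573, 6.560000)
after step 5 (δ=-0.29, a=3.0): (-14.801227, -0.374361, -1.582332, 7.160000)
after step 6 (δ=-0.32, a=-2.2): (-14.817745, -1.806265, -1.819606, 6.720000)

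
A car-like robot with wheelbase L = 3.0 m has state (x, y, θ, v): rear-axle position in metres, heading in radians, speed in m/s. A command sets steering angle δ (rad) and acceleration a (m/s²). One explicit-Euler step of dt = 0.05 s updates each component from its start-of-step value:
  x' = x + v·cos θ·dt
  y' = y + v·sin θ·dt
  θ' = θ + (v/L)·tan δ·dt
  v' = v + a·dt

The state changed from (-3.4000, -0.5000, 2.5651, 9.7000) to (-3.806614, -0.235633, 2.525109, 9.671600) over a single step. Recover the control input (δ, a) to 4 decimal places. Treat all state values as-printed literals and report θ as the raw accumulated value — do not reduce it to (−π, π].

δ = -0.2425, a = -0.5680

a = (v'−v)/dt = (-0.028400)/0.05 = -0.5680
Δθ = θ'−θ = -0.039991;  (v·dt/L) = 9.7000·0.05/3.0 = 0.161667
tan δ = Δθ·L/(v·dt) = -0.247367  →  δ = -0.2425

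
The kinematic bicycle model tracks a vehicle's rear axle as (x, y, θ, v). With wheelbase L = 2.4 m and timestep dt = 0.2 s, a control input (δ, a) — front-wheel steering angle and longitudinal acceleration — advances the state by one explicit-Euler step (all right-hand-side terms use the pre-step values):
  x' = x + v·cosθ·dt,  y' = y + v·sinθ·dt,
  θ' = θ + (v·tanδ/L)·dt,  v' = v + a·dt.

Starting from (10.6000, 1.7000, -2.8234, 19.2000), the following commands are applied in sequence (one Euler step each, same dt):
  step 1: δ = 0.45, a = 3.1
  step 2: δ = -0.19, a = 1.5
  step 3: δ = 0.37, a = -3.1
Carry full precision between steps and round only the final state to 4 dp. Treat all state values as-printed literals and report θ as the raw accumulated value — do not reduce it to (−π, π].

(2.2440, -5.8291, -1.7178, 19.5000)

after step 1 (δ=0.45, a=3.1): (6.952759, 0.498654, -2.050512, 19.820000)
after step 2 (δ=-0.19, a=1.5): (5.123266, -3.017914, -2.368160, 20.120000)
after step 3 (δ=0.37, a=-3.1): (2.244026, -5.829062, -1.717843, 19.500000)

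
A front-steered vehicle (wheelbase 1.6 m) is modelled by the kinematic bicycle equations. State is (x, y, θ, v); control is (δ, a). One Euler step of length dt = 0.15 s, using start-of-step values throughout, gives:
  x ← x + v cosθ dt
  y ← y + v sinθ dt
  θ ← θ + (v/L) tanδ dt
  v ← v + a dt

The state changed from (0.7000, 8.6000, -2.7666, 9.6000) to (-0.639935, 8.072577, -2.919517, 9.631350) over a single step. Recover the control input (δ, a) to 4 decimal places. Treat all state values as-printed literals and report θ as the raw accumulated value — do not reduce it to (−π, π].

a = (v'−v)/dt = (0.031350)/0.15 = 0.2090
Δθ = θ'−θ = -0.152917;  (v·dt/L) = 9.6000·0.15/1.6 = 0.900000
tan δ = Δθ·L/(v·dt) = -0.169908  →  δ = -0.1683

δ = -0.1683, a = 0.2090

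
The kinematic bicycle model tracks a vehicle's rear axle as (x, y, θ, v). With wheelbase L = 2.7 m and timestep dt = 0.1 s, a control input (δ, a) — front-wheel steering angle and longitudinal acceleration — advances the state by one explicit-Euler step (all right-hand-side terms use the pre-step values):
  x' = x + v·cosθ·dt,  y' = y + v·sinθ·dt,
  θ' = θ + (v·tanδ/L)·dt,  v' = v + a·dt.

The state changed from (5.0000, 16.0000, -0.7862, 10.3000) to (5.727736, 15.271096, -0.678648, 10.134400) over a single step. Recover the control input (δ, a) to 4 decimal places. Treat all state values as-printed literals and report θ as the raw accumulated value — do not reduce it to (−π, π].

a = (v'−v)/dt = (-0.165600)/0.1 = -1.6560
Δθ = θ'−θ = 0.107552;  (v·dt/L) = 10.3000·0.1/2.7 = 0.381481
tan δ = Δθ·L/(v·dt) = 0.281932  →  δ = 0.2748

δ = 0.2748, a = -1.6560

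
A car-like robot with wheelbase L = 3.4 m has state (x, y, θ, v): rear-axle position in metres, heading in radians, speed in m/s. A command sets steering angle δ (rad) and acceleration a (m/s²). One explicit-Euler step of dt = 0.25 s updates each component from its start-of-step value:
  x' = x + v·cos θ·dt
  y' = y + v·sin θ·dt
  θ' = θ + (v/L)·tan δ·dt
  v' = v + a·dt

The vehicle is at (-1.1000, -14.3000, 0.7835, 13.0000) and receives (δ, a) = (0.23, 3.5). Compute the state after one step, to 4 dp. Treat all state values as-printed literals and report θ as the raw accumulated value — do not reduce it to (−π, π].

x' = -1.1000 + 13.0000·cos(0.7835)·0.25 = 1.2025
y' = -14.3000 + 13.0000·sin(0.7835)·0.25 = -12.0063
θ' = 0.7835 + (13.0000/3.4)·tan(0.23)·0.25 = 1.0073
v' = 13.0000 + 3.5000·0.25 = 13.8750

(1.2025, -12.0063, 1.0073, 13.8750)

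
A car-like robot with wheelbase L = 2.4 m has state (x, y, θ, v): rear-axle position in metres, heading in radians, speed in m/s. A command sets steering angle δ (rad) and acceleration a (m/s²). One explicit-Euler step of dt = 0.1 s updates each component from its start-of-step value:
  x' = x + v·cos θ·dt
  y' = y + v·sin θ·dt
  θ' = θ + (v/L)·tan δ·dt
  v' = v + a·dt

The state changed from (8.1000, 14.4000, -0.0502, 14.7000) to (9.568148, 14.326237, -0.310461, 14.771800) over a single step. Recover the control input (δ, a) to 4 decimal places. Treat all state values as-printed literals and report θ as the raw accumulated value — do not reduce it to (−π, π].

a = (v'−v)/dt = (0.071800)/0.1 = 0.7180
Δθ = θ'−θ = -0.260261;  (v·dt/L) = 14.7000·0.1/2.4 = 0.612500
tan δ = Δθ·L/(v·dt) = -0.424916  →  δ = -0.4018

δ = -0.4018, a = 0.7180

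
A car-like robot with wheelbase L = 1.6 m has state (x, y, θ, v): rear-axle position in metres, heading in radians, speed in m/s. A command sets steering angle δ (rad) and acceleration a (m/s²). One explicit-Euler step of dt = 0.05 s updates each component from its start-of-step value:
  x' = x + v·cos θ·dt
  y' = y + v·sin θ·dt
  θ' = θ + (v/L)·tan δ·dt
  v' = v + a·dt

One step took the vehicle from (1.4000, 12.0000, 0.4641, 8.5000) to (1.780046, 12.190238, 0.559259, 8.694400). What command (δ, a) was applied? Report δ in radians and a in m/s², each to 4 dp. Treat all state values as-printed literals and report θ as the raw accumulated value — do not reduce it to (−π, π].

a = (v'−v)/dt = (0.194400)/0.05 = 3.8880
Δθ = θ'−θ = 0.095159;  (v·dt/L) = 8.5000·0.05/1.6 = 0.265625
tan δ = Δθ·L/(v·dt) = 0.358246  →  δ = 0.3440

δ = 0.3440, a = 3.8880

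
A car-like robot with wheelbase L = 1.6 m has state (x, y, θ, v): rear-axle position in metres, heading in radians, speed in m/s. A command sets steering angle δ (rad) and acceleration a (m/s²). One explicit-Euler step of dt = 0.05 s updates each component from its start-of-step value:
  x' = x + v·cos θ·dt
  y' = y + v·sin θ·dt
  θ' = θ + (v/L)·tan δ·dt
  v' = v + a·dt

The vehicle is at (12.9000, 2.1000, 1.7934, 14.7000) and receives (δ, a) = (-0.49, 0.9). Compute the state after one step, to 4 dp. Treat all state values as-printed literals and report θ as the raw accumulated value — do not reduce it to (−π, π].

(12.7377, 2.8169, 1.5484, 14.7450)

x' = 12.9000 + 14.7000·cos(1.7934)·0.05 = 12.7377
y' = 2.1000 + 14.7000·sin(1.7934)·0.05 = 2.8169
θ' = 1.7934 + (14.7000/1.6)·tan(-0.49)·0.05 = 1.5484
v' = 14.7000 + 0.9000·0.05 = 14.7450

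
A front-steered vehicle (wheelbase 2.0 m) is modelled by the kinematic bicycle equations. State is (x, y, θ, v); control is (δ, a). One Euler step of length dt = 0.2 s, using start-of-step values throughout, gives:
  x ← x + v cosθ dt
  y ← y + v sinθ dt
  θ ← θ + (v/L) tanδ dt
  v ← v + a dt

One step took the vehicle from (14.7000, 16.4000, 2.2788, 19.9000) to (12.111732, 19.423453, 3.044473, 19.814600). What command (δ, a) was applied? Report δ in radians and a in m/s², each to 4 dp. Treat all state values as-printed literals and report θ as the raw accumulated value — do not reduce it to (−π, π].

a = (v'−v)/dt = (-0.085400)/0.2 = -0.4270
Δθ = θ'−θ = 0.765673;  (v·dt/L) = 19.9000·0.2/2.0 = 1.990000
tan δ = Δθ·L/(v·dt) = 0.384760  →  δ = 0.3673

δ = 0.3673, a = -0.4270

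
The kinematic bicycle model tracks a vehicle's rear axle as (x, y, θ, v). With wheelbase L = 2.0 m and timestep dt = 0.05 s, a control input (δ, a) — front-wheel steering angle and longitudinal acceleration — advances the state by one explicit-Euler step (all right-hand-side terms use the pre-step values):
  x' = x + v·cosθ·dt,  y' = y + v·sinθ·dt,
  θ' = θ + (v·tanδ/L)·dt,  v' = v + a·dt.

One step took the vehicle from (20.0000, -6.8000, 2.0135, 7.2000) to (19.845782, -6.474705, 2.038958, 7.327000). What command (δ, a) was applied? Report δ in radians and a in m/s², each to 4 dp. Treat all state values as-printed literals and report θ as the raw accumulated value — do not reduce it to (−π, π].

a = (v'−v)/dt = (0.127000)/0.05 = 2.5400
Δθ = θ'−θ = 0.025458;  (v·dt/L) = 7.2000·0.05/2.0 = 0.180000
tan δ = Δθ·L/(v·dt) = 0.141433  →  δ = 0.1405

δ = 0.1405, a = 2.5400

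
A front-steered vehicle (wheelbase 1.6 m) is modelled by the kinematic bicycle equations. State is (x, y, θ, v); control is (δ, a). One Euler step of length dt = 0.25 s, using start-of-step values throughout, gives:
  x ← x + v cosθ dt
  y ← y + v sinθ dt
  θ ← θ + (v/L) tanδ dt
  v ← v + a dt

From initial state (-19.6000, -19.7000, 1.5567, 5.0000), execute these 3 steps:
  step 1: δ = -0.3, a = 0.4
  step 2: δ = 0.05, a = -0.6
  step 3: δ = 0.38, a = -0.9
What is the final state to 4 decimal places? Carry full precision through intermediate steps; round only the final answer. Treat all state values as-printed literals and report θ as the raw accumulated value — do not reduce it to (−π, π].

after step 1 (δ=-0.3, a=0.4): (-19.582380, -18.450124, 1.315031, 5.100000)
after step 2 (δ=0.05, a=-0.6): (-19.259823, -17.216600, 1.354908, 4.950000)
after step 3 (δ=0.38, a=-0.9): (-18.994732, -16.007827, 1.663829, 4.725000)

(-18.9947, -16.0078, 1.6638, 4.7250)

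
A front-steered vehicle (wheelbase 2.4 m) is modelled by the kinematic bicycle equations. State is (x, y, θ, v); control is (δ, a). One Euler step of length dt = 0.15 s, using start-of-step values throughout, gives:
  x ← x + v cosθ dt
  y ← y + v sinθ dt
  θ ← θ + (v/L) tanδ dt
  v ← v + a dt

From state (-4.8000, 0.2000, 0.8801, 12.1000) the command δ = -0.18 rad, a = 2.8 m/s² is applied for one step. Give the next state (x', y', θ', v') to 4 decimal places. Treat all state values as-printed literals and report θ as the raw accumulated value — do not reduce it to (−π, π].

(-3.6437, 1.5990, 0.7425, 12.5200)

x' = -4.8000 + 12.1000·cos(0.8801)·0.15 = -3.6437
y' = 0.2000 + 12.1000·sin(0.8801)·0.15 = 1.5990
θ' = 0.8801 + (12.1000/2.4)·tan(-0.18)·0.15 = 0.7425
v' = 12.1000 + 2.8000·0.15 = 12.5200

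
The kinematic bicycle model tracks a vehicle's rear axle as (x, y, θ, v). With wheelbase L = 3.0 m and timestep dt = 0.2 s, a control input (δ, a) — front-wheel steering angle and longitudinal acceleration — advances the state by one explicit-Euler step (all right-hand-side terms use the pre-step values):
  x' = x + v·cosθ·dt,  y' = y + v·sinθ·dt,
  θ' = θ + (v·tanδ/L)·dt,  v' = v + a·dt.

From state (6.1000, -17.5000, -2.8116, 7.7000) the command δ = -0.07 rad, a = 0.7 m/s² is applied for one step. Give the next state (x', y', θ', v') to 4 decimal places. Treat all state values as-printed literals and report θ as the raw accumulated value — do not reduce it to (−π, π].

x' = 6.1000 + 7.7000·cos(-2.8116)·0.2 = 4.6431
y' = -17.5000 + 7.7000·sin(-2.8116)·0.2 = -17.9990
θ' = -2.8116 + (7.7000/3.0)·tan(-0.07)·0.2 = -2.8476
v' = 7.7000 + 0.7000·0.2 = 7.8400

(4.6431, -17.9990, -2.8476, 7.8400)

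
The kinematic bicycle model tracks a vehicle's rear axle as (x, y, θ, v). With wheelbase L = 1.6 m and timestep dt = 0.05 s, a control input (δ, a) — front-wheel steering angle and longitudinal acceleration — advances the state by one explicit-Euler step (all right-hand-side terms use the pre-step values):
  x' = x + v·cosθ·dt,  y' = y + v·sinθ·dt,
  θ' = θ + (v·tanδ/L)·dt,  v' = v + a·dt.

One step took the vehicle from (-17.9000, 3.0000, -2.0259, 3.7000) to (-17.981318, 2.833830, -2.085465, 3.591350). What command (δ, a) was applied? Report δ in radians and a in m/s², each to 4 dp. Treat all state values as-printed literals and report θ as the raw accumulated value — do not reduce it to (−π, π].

δ = -0.4757, a = -2.1730

a = (v'−v)/dt = (-0.108650)/0.05 = -2.1730
Δθ = θ'−θ = -0.059565;  (v·dt/L) = 3.7000·0.05/1.6 = 0.115625
tan δ = Δθ·L/(v·dt) = -0.515157  →  δ = -0.4757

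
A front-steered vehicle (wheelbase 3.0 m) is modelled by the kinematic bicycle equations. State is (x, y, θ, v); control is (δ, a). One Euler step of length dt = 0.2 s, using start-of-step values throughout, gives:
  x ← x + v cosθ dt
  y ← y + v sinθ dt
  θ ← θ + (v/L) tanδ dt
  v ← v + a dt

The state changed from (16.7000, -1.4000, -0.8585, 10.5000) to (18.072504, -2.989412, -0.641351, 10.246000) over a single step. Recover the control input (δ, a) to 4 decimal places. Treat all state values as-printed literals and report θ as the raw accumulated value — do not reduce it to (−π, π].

δ = 0.3008, a = -1.2700

a = (v'−v)/dt = (-0.254000)/0.2 = -1.2700
Δθ = θ'−θ = 0.217149;  (v·dt/L) = 10.5000·0.2/3.0 = 0.700000
tan δ = Δθ·L/(v·dt) = 0.310213  →  δ = 0.3008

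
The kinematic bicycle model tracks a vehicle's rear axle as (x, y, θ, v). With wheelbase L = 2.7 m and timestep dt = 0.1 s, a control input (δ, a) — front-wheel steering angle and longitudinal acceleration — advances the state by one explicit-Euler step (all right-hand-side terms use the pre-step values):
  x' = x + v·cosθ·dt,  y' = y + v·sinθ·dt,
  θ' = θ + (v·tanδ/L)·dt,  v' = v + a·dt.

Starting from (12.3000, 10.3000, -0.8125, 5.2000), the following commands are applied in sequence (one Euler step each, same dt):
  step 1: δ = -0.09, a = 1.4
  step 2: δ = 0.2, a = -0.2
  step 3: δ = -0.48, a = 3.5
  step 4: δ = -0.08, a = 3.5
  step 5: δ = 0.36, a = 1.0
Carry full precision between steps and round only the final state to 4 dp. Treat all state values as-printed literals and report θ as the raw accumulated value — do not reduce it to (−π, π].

(14.1182, 8.2342, -0.8253, 6.1200)

after step 1 (δ=-0.09, a=1.4): (12.657596, 9.922475, -0.829880, 5.340000)
after step 2 (δ=0.2, a=-0.2): (13.018027, 9.528463, -0.789789, 5.320000)
after step 3 (δ=-0.48, a=3.5): (13.392553, 9.150634, -0.892368, 5.670000)
after step 4 (δ=-0.08, a=3.5): (13.748385, 8.709191, -0.909204, 6.020000)
after step 5 (δ=0.36, a=1.0): (14.118238, 8.234204, -0.825280, 6.120000)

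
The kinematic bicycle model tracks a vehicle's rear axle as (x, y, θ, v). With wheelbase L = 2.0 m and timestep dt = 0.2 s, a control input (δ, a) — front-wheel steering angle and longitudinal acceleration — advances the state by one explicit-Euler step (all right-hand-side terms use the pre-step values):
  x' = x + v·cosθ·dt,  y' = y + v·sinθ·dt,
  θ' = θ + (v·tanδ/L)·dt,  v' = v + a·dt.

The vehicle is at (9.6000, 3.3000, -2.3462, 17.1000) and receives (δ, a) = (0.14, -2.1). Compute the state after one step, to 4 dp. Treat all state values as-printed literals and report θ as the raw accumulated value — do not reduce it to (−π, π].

x' = 9.6000 + 17.1000·cos(-2.3462)·0.2 = 7.2060
y' = 3.3000 + 17.1000·sin(-2.3462)·0.2 = 0.8576
θ' = -2.3462 + (17.1000/2.0)·tan(0.14)·0.2 = -2.1052
v' = 17.1000 − 2.1000·0.2 = 16.6800

(7.2060, 0.8576, -2.1052, 16.6800)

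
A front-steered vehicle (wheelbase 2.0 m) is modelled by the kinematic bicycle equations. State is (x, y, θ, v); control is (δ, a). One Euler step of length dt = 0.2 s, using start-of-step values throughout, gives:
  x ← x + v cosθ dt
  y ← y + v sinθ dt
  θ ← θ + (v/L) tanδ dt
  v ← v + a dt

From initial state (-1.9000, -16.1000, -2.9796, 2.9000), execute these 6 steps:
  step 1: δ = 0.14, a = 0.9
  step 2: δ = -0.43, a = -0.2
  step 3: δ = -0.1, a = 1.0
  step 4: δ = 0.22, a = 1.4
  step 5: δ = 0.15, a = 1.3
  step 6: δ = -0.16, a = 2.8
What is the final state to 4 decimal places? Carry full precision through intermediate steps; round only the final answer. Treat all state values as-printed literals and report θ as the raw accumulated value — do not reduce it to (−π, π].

(-5.7773, -16.5660, -3.0458, 4.3400)

after step 1 (δ=0.14, a=0.9): (-2.472407, -16.193545, -2.938733, 3.080000)
after step 2 (δ=-0.43, a=-0.2): (-3.075775, -16.317652, -3.079988, 3.040000)
after step 3 (δ=-0.1, a=1.0): (-3.682622, -16.355084, -3.110490, 3.240000)
after step 4 (δ=0.22, a=1.4): (-4.330308, -16.375235, -3.038037, 3.520000)
after step 5 (δ=0.15, a=1.3): (-5.030537, -16.448008, -2.984837, 3.780000)
after step 6 (δ=-0.16, a=2.8): (-5.777268, -16.566031, -3.045839, 4.340000)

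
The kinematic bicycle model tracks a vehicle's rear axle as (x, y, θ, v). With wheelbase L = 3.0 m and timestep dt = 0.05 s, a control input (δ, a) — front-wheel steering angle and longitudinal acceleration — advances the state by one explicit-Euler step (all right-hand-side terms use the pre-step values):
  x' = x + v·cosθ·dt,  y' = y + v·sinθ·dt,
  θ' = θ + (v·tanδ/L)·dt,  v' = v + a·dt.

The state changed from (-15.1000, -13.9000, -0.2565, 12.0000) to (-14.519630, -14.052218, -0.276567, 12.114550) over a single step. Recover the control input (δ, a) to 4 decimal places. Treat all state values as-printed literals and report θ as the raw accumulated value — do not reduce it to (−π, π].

δ = -0.1000, a = 2.2910

a = (v'−v)/dt = (0.114550)/0.05 = 2.2910
Δθ = θ'−θ = -0.020067;  (v·dt/L) = 12.0000·0.05/3.0 = 0.200000
tan δ = Δθ·L/(v·dt) = -0.100335  →  δ = -0.1000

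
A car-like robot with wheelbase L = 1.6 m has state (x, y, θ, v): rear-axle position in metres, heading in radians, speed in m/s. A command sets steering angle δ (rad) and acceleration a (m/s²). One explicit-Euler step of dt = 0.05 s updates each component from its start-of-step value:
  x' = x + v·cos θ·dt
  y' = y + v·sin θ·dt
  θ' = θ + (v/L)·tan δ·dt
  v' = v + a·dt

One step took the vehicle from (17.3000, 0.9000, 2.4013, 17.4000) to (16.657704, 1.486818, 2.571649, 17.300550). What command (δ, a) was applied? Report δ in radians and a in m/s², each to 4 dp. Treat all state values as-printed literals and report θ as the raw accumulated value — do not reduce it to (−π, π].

a = (v'−v)/dt = (-0.099450)/0.05 = -1.9890
Δθ = θ'−θ = 0.170349;  (v·dt/L) = 17.4000·0.05/1.6 = 0.543750
tan δ = Δθ·L/(v·dt) = 0.313286  →  δ = 0.3036

δ = 0.3036, a = -1.9890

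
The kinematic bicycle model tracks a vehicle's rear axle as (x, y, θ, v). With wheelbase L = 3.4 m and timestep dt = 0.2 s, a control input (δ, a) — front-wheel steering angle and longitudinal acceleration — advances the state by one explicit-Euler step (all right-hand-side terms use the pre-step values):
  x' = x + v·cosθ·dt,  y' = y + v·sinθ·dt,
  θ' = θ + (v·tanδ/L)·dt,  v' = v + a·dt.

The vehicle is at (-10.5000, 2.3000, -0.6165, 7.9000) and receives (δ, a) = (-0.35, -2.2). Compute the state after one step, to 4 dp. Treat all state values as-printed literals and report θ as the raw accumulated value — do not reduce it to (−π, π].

x' = -10.5000 + 7.9000·cos(-0.6165)·0.2 = -9.2109
y' = 2.3000 + 7.9000·sin(-0.6165)·0.2 = 1.3865
θ' = -0.6165 + (7.9000/3.4)·tan(-0.35)·0.2 = -0.7861
v' = 7.9000 − 2.2000·0.2 = 7.4600

(-9.2109, 1.3865, -0.7861, 7.4600)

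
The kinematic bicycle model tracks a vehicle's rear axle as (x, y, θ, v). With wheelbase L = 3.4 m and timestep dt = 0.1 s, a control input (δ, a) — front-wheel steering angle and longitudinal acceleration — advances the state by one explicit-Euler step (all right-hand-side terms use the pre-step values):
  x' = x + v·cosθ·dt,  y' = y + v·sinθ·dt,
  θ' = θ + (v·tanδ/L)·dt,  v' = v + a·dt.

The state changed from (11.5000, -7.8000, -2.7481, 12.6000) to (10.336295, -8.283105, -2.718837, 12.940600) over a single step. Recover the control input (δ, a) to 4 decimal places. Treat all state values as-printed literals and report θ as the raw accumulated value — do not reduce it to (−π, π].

a = (v'−v)/dt = (0.340600)/0.1 = 3.4060
Δθ = θ'−θ = 0.029263;  (v·dt/L) = 12.6000·0.1/3.4 = 0.370588
tan δ = Δθ·L/(v·dt) = 0.078964  →  δ = 0.0788

δ = 0.0788, a = 3.4060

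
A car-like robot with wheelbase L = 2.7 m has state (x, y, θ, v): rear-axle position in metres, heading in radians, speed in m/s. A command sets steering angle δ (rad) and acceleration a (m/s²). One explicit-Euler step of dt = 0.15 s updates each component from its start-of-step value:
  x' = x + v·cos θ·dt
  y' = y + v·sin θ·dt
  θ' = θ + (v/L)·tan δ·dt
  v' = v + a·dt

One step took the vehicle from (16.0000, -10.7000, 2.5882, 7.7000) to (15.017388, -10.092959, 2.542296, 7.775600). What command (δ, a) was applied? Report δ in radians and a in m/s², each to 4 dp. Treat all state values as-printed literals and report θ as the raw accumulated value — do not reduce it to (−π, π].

δ = -0.1069, a = 0.5040

a = (v'−v)/dt = (0.075600)/0.15 = 0.5040
Δθ = θ'−θ = -0.045904;  (v·dt/L) = 7.7000·0.15/2.7 = 0.427778
tan δ = Δθ·L/(v·dt) = -0.107308  →  δ = -0.1069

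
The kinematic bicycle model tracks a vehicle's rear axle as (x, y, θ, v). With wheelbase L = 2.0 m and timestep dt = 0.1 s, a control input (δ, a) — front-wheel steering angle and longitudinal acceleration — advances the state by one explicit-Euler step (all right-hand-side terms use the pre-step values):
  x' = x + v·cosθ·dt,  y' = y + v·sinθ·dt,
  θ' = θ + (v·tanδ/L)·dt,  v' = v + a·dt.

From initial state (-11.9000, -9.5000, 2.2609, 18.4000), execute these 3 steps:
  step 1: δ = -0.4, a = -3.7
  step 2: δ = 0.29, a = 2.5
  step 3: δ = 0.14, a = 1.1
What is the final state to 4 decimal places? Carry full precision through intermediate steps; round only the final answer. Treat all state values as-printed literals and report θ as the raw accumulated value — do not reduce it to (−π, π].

(-14.5928, -4.8203, 2.2698, 18.3900)

after step 1 (δ=-0.4, a=-3.7): (-13.071376, -8.081029, 1.871930, 18.030000)
after step 2 (δ=0.29, a=2.5): (-13.606151, -6.359162, 2.140949, 18.280000)
after step 3 (δ=0.14, a=1.1): (-14.592834, -4.820318, 2.269752, 18.390000)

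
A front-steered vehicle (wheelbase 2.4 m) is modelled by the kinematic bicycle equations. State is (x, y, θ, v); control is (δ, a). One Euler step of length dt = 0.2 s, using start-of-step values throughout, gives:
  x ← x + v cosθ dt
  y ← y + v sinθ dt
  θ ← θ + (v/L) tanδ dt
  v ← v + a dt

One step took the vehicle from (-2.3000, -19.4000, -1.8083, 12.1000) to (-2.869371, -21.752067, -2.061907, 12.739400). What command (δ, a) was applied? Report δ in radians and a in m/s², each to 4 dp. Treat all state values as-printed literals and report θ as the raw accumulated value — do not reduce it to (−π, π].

a = (v'−v)/dt = (0.639400)/0.2 = 3.1970
Δθ = θ'−θ = -0.253607;  (v·dt/L) = 12.1000·0.2/2.4 = 1.008333
tan δ = Δθ·L/(v·dt) = -0.251511  →  δ = -0.2464

δ = -0.2464, a = 3.1970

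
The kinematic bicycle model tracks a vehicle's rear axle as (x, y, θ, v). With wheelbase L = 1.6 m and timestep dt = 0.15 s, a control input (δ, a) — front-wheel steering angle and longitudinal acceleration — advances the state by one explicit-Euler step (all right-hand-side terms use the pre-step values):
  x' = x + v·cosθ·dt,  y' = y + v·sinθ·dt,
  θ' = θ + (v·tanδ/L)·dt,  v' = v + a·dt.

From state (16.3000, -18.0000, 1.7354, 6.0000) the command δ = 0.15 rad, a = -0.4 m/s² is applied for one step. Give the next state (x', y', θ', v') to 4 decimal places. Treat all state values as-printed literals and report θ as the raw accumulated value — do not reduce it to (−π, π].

(16.1525, -17.1122, 1.8204, 5.9400)

x' = 16.3000 + 6.0000·cos(1.7354)·0.15 = 16.1525
y' = -18.0000 + 6.0000·sin(1.7354)·0.15 = -17.1122
θ' = 1.7354 + (6.0000/1.6)·tan(0.15)·0.15 = 1.8204
v' = 6.0000 − 0.4000·0.15 = 5.9400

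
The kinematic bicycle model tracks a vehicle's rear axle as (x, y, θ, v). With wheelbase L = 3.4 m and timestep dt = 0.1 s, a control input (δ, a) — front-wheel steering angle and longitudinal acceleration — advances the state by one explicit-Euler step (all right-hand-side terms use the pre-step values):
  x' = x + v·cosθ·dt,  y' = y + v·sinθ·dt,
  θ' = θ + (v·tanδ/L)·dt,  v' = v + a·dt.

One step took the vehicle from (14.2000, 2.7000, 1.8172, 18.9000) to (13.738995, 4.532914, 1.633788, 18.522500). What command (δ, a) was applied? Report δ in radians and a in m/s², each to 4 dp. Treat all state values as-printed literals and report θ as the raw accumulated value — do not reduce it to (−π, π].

a = (v'−v)/dt = (-0.377500)/0.1 = -3.7750
Δθ = θ'−θ = -0.183412;  (v·dt/L) = 18.9000·0.1/3.4 = 0.555882
tan δ = Δθ·L/(v·dt) = -0.329948  →  δ = -0.3187

δ = -0.3187, a = -3.7750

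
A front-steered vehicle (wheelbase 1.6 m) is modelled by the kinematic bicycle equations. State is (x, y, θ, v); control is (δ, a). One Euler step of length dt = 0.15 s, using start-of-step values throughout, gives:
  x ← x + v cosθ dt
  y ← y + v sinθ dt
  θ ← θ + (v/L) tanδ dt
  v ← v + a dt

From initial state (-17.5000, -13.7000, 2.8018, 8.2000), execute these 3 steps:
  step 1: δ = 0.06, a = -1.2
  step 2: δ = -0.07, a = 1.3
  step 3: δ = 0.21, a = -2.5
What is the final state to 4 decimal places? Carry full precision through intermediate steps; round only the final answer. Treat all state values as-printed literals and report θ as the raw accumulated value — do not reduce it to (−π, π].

(-20.9703, -12.5236, 2.9594, 7.8400)

after step 1 (δ=0.06, a=-1.2): (-18.659673, -13.290051, 2.847980, 8.020000)
after step 2 (δ=-0.07, a=1.3): (-19.811191, -12.941889, 2.795263, 8.215000)
after step 3 (δ=0.21, a=-2.5): (-20.970276, -12.523605, 2.959416, 7.840000)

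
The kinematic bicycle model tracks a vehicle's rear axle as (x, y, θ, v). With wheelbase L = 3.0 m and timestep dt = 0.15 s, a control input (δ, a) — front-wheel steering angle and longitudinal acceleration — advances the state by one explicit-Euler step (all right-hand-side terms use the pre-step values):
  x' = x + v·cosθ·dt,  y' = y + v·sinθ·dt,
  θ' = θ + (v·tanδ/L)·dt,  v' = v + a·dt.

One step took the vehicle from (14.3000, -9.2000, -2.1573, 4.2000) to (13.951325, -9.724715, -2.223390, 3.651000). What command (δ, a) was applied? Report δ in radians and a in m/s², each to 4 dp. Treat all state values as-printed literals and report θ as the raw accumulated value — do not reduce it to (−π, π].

δ = -0.3049, a = -3.6600

a = (v'−v)/dt = (-0.549000)/0.15 = -3.6600
Δθ = θ'−θ = -0.066090;  (v·dt/L) = 4.2000·0.15/3.0 = 0.210000
tan δ = Δθ·L/(v·dt) = -0.314714  →  δ = -0.3049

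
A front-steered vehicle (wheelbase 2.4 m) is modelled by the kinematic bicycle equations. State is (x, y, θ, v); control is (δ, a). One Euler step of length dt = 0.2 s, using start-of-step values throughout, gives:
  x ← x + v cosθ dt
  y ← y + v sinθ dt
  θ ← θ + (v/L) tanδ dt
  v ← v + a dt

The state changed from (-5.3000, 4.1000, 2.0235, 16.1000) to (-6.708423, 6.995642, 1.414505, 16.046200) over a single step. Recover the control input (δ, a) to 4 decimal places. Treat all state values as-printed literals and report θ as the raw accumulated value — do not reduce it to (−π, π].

δ = -0.4261, a = -0.2690

a = (v'−v)/dt = (-0.053800)/0.2 = -0.2690
Δθ = θ'−θ = -0.608995;  (v·dt/L) = 16.1000·0.2/2.4 = 1.341667
tan δ = Δθ·L/(v·dt) = -0.453909  →  δ = -0.4261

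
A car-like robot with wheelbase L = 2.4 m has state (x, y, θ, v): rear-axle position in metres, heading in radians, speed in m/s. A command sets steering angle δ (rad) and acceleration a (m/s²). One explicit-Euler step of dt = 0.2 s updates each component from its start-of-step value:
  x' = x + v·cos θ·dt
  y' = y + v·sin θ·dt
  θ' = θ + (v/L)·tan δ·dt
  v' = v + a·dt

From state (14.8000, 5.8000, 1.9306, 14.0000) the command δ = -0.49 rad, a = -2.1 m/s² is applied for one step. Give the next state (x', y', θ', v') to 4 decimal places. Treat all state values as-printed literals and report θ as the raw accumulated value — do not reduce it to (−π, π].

x' = 14.8000 + 14.0000·cos(1.9306)·0.2 = 13.8141
y' = 5.8000 + 14.0000·sin(1.9306)·0.2 = 8.4207
θ' = 1.9306 + (14.0000/2.4)·tan(-0.49)·0.2 = 1.3083
v' = 14.0000 − 2.1000·0.2 = 13.5800

(13.8141, 8.4207, 1.3083, 13.5800)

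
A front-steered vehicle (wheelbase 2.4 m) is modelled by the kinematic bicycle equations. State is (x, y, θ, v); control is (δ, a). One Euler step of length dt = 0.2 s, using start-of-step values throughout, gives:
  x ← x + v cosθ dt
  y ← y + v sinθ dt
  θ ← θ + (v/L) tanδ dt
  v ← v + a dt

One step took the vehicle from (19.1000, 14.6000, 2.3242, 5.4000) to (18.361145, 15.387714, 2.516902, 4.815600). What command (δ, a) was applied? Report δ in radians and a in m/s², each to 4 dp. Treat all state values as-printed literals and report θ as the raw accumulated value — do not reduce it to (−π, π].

a = (v'−v)/dt = (-0.584400)/0.2 = -2.9220
Δθ = θ'−θ = 0.192702;  (v·dt/L) = 5.4000·0.2/2.4 = 0.450000
tan δ = Δθ·L/(v·dt) = 0.428227  →  δ = 0.4046

δ = 0.4046, a = -2.9220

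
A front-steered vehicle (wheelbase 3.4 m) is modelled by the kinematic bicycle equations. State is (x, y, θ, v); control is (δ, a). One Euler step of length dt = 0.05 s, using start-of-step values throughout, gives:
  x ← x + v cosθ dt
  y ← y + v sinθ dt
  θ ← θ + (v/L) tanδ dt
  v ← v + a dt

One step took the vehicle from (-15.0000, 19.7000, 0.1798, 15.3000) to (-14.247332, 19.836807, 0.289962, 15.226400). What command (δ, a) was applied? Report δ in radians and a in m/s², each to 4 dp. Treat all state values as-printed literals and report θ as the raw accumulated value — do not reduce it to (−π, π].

a = (v'−v)/dt = (-0.073600)/0.05 = -1.4720
Δθ = θ'−θ = 0.110162;  (v·dt/L) = 15.3000·0.05/3.4 = 0.225000
tan δ = Δθ·L/(v·dt) = 0.489609  →  δ = 0.4553

δ = 0.4553, a = -1.4720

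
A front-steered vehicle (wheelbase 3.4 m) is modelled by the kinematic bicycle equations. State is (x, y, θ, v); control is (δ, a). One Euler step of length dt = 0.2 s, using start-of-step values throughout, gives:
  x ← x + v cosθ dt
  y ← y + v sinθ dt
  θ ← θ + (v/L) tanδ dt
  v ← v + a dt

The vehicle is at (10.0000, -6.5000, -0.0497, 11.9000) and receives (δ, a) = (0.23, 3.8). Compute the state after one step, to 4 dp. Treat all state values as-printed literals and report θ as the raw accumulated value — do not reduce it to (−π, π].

(12.3771, -6.6182, 0.1142, 12.6600)

x' = 10.0000 + 11.9000·cos(-0.0497)·0.2 = 12.3771
y' = -6.5000 + 11.9000·sin(-0.0497)·0.2 = -6.6182
θ' = -0.0497 + (11.9000/3.4)·tan(0.23)·0.2 = 0.1142
v' = 11.9000 + 3.8000·0.2 = 12.6600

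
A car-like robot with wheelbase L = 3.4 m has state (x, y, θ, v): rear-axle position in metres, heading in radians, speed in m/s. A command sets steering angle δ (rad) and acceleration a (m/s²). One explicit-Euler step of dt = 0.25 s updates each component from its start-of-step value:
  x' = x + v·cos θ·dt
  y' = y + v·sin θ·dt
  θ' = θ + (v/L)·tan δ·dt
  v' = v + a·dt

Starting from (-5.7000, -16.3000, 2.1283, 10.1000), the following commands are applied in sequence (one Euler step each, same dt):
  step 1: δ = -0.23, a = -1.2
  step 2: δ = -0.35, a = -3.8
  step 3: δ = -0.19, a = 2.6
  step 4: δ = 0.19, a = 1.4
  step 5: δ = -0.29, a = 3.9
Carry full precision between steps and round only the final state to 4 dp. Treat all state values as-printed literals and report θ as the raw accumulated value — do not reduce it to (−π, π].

after step 1 (δ=-0.23, a=-1.2): (-7.035901, -14.157339, 1.954414, 9.800000)
after step 2 (δ=-0.35, a=-3.8): (-7.952881, -11.885414, 1.691379, 8.850000)
after step 3 (δ=-0.19, a=2.6): (-8.219024, -9.688979, 1.566230, 9.500000)
after step 4 (δ=0.19, a=1.4): (-8.208178, -7.314004, 1.700571, 9.850000)
after step 5 (δ=-0.29, a=3.9): (-8.526851, -4.872211, 1.484441, 10.825000)

(-8.5269, -4.8722, 1.4844, 10.8250)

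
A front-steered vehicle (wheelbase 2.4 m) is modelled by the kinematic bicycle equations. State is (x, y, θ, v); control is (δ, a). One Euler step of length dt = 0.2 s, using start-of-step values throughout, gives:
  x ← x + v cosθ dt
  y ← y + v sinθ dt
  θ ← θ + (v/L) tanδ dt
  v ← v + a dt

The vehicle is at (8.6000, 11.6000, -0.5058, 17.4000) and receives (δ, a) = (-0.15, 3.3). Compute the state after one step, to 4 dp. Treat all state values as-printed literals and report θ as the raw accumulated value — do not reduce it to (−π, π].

(11.6443, 9.9139, -0.7249, 18.0600)

x' = 8.6000 + 17.4000·cos(-0.5058)·0.2 = 11.6443
y' = 11.6000 + 17.4000·sin(-0.5058)·0.2 = 9.9139
θ' = -0.5058 + (17.4000/2.4)·tan(-0.15)·0.2 = -0.7249
v' = 17.4000 + 3.3000·0.2 = 18.0600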